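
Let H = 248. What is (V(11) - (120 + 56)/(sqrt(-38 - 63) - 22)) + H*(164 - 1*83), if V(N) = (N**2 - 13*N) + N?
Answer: 11748917/585 + 176*I*sqrt(101)/585 ≈ 20084.0 + 3.0236*I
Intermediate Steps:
V(N) = N**2 - 12*N
(V(11) - (120 + 56)/(sqrt(-38 - 63) - 22)) + H*(164 - 1*83) = (11*(-12 + 11) - (120 + 56)/(sqrt(-38 - 63) - 22)) + 248*(164 - 1*83) = (11*(-1) - 176/(sqrt(-101) - 22)) + 248*(164 - 83) = (-11 - 176/(I*sqrt(101) - 22)) + 248*81 = (-11 - 176/(-22 + I*sqrt(101))) + 20088 = 20077 - 176/(-22 + I*sqrt(101))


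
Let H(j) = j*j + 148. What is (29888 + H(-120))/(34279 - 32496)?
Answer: 44436/1783 ≈ 24.922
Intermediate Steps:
H(j) = 148 + j² (H(j) = j² + 148 = 148 + j²)
(29888 + H(-120))/(34279 - 32496) = (29888 + (148 + (-120)²))/(34279 - 32496) = (29888 + (148 + 14400))/1783 = (29888 + 14548)*(1/1783) = 44436*(1/1783) = 44436/1783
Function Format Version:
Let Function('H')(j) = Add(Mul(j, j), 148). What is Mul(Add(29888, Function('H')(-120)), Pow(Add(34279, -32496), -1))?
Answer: Rational(44436, 1783) ≈ 24.922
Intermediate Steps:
Function('H')(j) = Add(148, Pow(j, 2)) (Function('H')(j) = Add(Pow(j, 2), 148) = Add(148, Pow(j, 2)))
Mul(Add(29888, Function('H')(-120)), Pow(Add(34279, -32496), -1)) = Mul(Add(29888, Add(148, Pow(-120, 2))), Pow(Add(34279, -32496), -1)) = Mul(Add(29888, Add(148, 14400)), Pow(1783, -1)) = Mul(Add(29888, 14548), Rational(1, 1783)) = Mul(44436, Rational(1, 1783)) = Rational(44436, 1783)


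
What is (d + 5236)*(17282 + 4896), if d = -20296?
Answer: -334000680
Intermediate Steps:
(d + 5236)*(17282 + 4896) = (-20296 + 5236)*(17282 + 4896) = -15060*22178 = -334000680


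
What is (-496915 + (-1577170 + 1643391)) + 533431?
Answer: 102737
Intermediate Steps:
(-496915 + (-1577170 + 1643391)) + 533431 = (-496915 + 66221) + 533431 = -430694 + 533431 = 102737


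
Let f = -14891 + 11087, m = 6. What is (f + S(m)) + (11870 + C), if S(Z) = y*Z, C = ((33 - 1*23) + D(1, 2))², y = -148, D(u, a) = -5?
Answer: 7203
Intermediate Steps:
C = 25 (C = ((33 - 1*23) - 5)² = ((33 - 23) - 5)² = (10 - 5)² = 5² = 25)
S(Z) = -148*Z
f = -3804
(f + S(m)) + (11870 + C) = (-3804 - 148*6) + (11870 + 25) = (-3804 - 888) + 11895 = -4692 + 11895 = 7203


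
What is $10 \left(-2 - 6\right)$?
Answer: $-80$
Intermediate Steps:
$10 \left(-2 - 6\right) = 10 \left(-8\right) = -80$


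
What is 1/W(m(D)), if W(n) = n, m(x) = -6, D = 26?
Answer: -1/6 ≈ -0.16667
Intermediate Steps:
1/W(m(D)) = 1/(-6) = -1/6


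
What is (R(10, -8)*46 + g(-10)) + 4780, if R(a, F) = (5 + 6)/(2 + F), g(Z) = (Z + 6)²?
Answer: 14135/3 ≈ 4711.7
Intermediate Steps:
g(Z) = (6 + Z)²
R(a, F) = 11/(2 + F)
(R(10, -8)*46 + g(-10)) + 4780 = ((11/(2 - 8))*46 + (6 - 10)²) + 4780 = ((11/(-6))*46 + (-4)²) + 4780 = ((11*(-⅙))*46 + 16) + 4780 = (-11/6*46 + 16) + 4780 = (-253/3 + 16) + 4780 = -205/3 + 4780 = 14135/3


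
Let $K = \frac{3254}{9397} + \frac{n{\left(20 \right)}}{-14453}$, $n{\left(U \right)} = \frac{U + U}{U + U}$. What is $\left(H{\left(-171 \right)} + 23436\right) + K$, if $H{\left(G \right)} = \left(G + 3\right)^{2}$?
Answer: $\frac{7016241706725}{135814841} \approx 51660.0$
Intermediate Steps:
$n{\left(U \right)} = 1$ ($n{\left(U \right)} = \frac{2 U}{2 U} = 2 U \frac{1}{2 U} = 1$)
$H{\left(G \right)} = \left(3 + G\right)^{2}$
$K = \frac{47020665}{135814841}$ ($K = \frac{3254}{9397} + 1 \frac{1}{-14453} = 3254 \cdot \frac{1}{9397} + 1 \left(- \frac{1}{14453}\right) = \frac{3254}{9397} - \frac{1}{14453} = \frac{47020665}{135814841} \approx 0.34621$)
$\left(H{\left(-171 \right)} + 23436\right) + K = \left(\left(3 - 171\right)^{2} + 23436\right) + \frac{47020665}{135814841} = \left(\left(-168\right)^{2} + 23436\right) + \frac{47020665}{135814841} = \left(28224 + 23436\right) + \frac{47020665}{135814841} = 51660 + \frac{47020665}{135814841} = \frac{7016241706725}{135814841}$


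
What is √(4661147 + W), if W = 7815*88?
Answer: √5348867 ≈ 2312.8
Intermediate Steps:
W = 687720
√(4661147 + W) = √(4661147 + 687720) = √5348867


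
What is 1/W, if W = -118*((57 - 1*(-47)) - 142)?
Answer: 1/4484 ≈ 0.00022302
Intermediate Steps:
W = 4484 (W = -118*((57 + 47) - 142) = -118*(104 - 142) = -118*(-38) = 4484)
1/W = 1/4484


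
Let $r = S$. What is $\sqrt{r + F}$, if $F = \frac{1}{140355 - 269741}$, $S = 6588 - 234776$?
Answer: $\frac{i \sqrt{3820035293772634}}{129386} \approx 477.69 i$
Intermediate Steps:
$S = -228188$ ($S = 6588 - 234776 = -228188$)
$r = -228188$
$F = - \frac{1}{129386}$ ($F = \frac{1}{-129386} = - \frac{1}{129386} \approx -7.7288 \cdot 10^{-6}$)
$\sqrt{r + F} = \sqrt{-228188 - \frac{1}{129386}} = \sqrt{- \frac{29524332569}{129386}} = \frac{i \sqrt{3820035293772634}}{129386}$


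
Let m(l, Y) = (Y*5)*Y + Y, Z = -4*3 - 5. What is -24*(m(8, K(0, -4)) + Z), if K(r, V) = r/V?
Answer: 408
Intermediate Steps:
Z = -17 (Z = -12 - 5 = -17)
m(l, Y) = Y + 5*Y² (m(l, Y) = (5*Y)*Y + Y = 5*Y² + Y = Y + 5*Y²)
-24*(m(8, K(0, -4)) + Z) = -24*((0/(-4))*(1 + 5*(0/(-4))) - 17) = -24*((0*(-¼))*(1 + 5*(0*(-¼))) - 17) = -24*(0*(1 + 5*0) - 17) = -24*(0*(1 + 0) - 17) = -24*(0*1 - 17) = -24*(0 - 17) = -24*(-17) = 408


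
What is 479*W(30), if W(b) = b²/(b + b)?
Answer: 7185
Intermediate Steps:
W(b) = b/2 (W(b) = b²/((2*b)) = (1/(2*b))*b² = b/2)
479*W(30) = 479*((½)*30) = 479*15 = 7185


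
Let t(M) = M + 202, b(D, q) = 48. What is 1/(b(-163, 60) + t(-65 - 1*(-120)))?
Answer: 1/305 ≈ 0.0032787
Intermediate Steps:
t(M) = 202 + M
1/(b(-163, 60) + t(-65 - 1*(-120))) = 1/(48 + (202 + (-65 - 1*(-120)))) = 1/(48 + (202 + (-65 + 120))) = 1/(48 + (202 + 55)) = 1/(48 + 257) = 1/305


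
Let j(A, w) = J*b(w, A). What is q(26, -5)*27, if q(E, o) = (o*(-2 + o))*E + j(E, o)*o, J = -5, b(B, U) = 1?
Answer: 25245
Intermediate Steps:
j(A, w) = -5 (j(A, w) = -5*1 = -5)
q(E, o) = -5*o + E*o*(-2 + o) (q(E, o) = (o*(-2 + o))*E - 5*o = E*o*(-2 + o) - 5*o = -5*o + E*o*(-2 + o))
q(26, -5)*27 = -5*(-5 - 2*26 + 26*(-5))*27 = -5*(-5 - 52 - 130)*27 = -5*(-187)*27 = 935*27 = 25245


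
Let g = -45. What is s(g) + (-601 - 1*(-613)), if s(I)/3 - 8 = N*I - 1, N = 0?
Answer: 33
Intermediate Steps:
s(I) = 21 (s(I) = 24 + 3*(0*I - 1) = 24 + 3*(0 - 1) = 24 + 3*(-1) = 24 - 3 = 21)
s(g) + (-601 - 1*(-613)) = 21 + (-601 - 1*(-613)) = 21 + (-601 + 613) = 21 + 12 = 33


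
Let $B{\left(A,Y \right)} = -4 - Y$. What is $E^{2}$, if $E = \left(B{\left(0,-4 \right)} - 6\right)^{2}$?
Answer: $1296$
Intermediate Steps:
$E = 36$ ($E = \left(\left(-4 - -4\right) - 6\right)^{2} = \left(\left(-4 + 4\right) - 6\right)^{2} = \left(0 - 6\right)^{2} = \left(-6\right)^{2} = 36$)
$E^{2} = 36^{2} = 1296$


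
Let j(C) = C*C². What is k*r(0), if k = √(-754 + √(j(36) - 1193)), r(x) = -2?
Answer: -2*I*√(754 - √45463) ≈ -46.509*I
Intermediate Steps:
j(C) = C³
k = √(-754 + √45463) (k = √(-754 + √(36³ - 1193)) = √(-754 + √(46656 - 1193)) = √(-754 + √45463) ≈ 23.255*I)
k*r(0) = √(-754 + √45463)*(-2) = -2*√(-754 + √45463)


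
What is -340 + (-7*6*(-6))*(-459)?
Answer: -116008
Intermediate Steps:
-340 + (-7*6*(-6))*(-459) = -340 - 42*(-6)*(-459) = -340 + 252*(-459) = -340 - 115668 = -116008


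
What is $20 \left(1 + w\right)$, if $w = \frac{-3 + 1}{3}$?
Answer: $\frac{20}{3} \approx 6.6667$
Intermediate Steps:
$w = - \frac{2}{3}$ ($w = \left(-2\right) \frac{1}{3} = - \frac{2}{3} \approx -0.66667$)
$20 \left(1 + w\right) = 20 \left(1 - \frac{2}{3}\right) = 20 \cdot \frac{1}{3} = \frac{20}{3}$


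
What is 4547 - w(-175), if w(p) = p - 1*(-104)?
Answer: 4618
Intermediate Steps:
w(p) = 104 + p (w(p) = p + 104 = 104 + p)
4547 - w(-175) = 4547 - (104 - 175) = 4547 - 1*(-71) = 4547 + 71 = 4618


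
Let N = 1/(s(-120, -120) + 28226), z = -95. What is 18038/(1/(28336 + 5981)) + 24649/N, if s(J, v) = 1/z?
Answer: 124901483751/95 ≈ 1.3148e+9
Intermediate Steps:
s(J, v) = -1/95 (s(J, v) = 1/(-95) = -1/95)
N = 95/2681469 (N = 1/(-1/95 + 28226) = 1/(2681469/95) = 95/2681469 ≈ 3.5428e-5)
18038/(1/(28336 + 5981)) + 24649/N = 18038/(1/(28336 + 5981)) + 24649/(95/2681469) = 18038/(1/34317) + 24649*(2681469/95) = 18038/(1/34317) + 66095529381/95 = 18038*34317 + 66095529381/95 = 619010046 + 66095529381/95 = 124901483751/95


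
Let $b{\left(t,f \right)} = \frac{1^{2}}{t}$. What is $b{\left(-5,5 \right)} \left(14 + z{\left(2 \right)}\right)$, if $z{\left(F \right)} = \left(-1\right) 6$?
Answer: $- \frac{8}{5} \approx -1.6$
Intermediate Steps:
$b{\left(t,f \right)} = \frac{1}{t}$ ($b{\left(t,f \right)} = 1 \frac{1}{t} = \frac{1}{t}$)
$z{\left(F \right)} = -6$
$b{\left(-5,5 \right)} \left(14 + z{\left(2 \right)}\right) = \frac{14 - 6}{-5} = \left(- \frac{1}{5}\right) 8 = - \frac{8}{5}$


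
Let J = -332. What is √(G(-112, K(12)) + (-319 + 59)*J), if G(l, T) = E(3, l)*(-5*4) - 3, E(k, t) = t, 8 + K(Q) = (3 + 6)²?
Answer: √88557 ≈ 297.59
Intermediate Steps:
K(Q) = 73 (K(Q) = -8 + (3 + 6)² = -8 + 9² = -8 + 81 = 73)
G(l, T) = -3 - 20*l (G(l, T) = l*(-5*4) - 3 = l*(-20) - 3 = -20*l - 3 = -3 - 20*l)
√(G(-112, K(12)) + (-319 + 59)*J) = √((-3 - 20*(-112)) + (-319 + 59)*(-332)) = √((-3 + 2240) - 260*(-332)) = √(2237 + 86320) = √88557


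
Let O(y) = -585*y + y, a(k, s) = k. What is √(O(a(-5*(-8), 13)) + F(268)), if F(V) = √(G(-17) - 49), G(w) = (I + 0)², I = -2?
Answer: √(-23360 + 3*I*√5) ≈ 0.022 + 152.84*I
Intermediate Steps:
G(w) = 4 (G(w) = (-2 + 0)² = (-2)² = 4)
F(V) = 3*I*√5 (F(V) = √(4 - 49) = √(-45) = 3*I*√5)
O(y) = -584*y
√(O(a(-5*(-8), 13)) + F(268)) = √(-(-2920)*(-8) + 3*I*√5) = √(-584*40 + 3*I*√5) = √(-23360 + 3*I*√5)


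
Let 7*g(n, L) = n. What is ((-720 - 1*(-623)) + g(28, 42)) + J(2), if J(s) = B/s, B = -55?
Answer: -241/2 ≈ -120.50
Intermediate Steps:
g(n, L) = n/7
J(s) = -55/s
((-720 - 1*(-623)) + g(28, 42)) + J(2) = ((-720 - 1*(-623)) + (⅐)*28) - 55/2 = ((-720 + 623) + 4) - 55*½ = (-97 + 4) - 55/2 = -93 - 55/2 = -241/2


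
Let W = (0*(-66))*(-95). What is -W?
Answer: 0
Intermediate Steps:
W = 0 (W = 0*(-95) = 0)
-W = -1*0 = 0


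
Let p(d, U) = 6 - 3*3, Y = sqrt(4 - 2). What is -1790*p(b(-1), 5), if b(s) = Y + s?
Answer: 5370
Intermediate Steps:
Y = sqrt(2) ≈ 1.4142
b(s) = s + sqrt(2) (b(s) = sqrt(2) + s = s + sqrt(2))
p(d, U) = -3 (p(d, U) = 6 - 9 = -3)
-1790*p(b(-1), 5) = -1790*(-3) = 5370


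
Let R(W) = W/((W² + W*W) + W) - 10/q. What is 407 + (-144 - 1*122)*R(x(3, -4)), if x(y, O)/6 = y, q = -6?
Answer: -4831/111 ≈ -43.523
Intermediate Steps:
x(y, O) = 6*y
R(W) = 5/3 + W/(W + 2*W²) (R(W) = W/((W² + W*W) + W) - 10/(-6) = W/((W² + W²) + W) - 10*(-⅙) = W/(2*W² + W) + 5/3 = W/(W + 2*W²) + 5/3 = 5/3 + W/(W + 2*W²))
407 + (-144 - 1*122)*R(x(3, -4)) = 407 + (-144 - 1*122)*(2*(4 + 5*(6*3))/(3*(1 + 2*(6*3)))) = 407 + (-144 - 122)*(2*(4 + 5*18)/(3*(1 + 2*18))) = 407 - 532*(4 + 90)/(3*(1 + 36)) = 407 - 532*94/(3*37) = 407 - 266*188/111 = 407 - 50008/111 = -4831/111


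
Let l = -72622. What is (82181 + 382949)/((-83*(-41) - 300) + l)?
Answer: -465130/69519 ≈ -6.6907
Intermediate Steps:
(82181 + 382949)/((-83*(-41) - 300) + l) = (82181 + 382949)/((-83*(-41) - 300) - 72622) = 465130/((3403 - 300) - 72622) = 465130/(3103 - 72622) = 465130/(-69519) = 465130*(-1/69519) = -465130/69519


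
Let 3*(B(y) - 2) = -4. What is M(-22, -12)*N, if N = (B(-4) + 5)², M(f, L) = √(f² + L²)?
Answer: 578*√157/9 ≈ 804.70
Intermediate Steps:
M(f, L) = √(L² + f²)
B(y) = ⅔ (B(y) = 2 + (⅓)*(-4) = 2 - 4/3 = ⅔)
N = 289/9 (N = (⅔ + 5)² = (17/3)² = 289/9 ≈ 32.111)
M(-22, -12)*N = √((-12)² + (-22)²)*(289/9) = √(144 + 484)*(289/9) = √628*(289/9) = (2*√157)*(289/9) = 578*√157/9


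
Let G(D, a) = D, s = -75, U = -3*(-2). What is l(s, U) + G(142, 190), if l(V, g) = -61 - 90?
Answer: -9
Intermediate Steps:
U = 6
l(V, g) = -151
l(s, U) + G(142, 190) = -151 + 142 = -9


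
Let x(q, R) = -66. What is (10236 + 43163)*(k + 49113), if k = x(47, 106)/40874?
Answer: 53597769660852/20437 ≈ 2.6226e+9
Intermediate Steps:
k = -33/20437 (k = -66/40874 = -66*1/40874 = -33/20437 ≈ -0.0016147)
(10236 + 43163)*(k + 49113) = (10236 + 43163)*(-33/20437 + 49113) = 53399*(1003722348/20437) = 53597769660852/20437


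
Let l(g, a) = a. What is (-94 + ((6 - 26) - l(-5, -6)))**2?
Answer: 11664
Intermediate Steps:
(-94 + ((6 - 26) - l(-5, -6)))**2 = (-94 + ((6 - 26) - 1*(-6)))**2 = (-94 + (-20 + 6))**2 = (-94 - 14)**2 = (-108)**2 = 11664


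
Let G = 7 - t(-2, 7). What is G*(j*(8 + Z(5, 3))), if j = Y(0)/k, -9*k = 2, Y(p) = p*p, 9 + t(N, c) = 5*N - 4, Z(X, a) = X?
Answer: 0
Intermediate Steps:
t(N, c) = -13 + 5*N (t(N, c) = -9 + (5*N - 4) = -9 + (-4 + 5*N) = -13 + 5*N)
Y(p) = p²
k = -2/9 (k = -⅑*2 = -2/9 ≈ -0.22222)
j = 0 (j = 0²/(-2/9) = 0*(-9/2) = 0)
G = 30 (G = 7 - (-13 + 5*(-2)) = 7 - (-13 - 10) = 7 - 1*(-23) = 7 + 23 = 30)
G*(j*(8 + Z(5, 3))) = 30*(0*(8 + 5)) = 30*(0*13) = 30*0 = 0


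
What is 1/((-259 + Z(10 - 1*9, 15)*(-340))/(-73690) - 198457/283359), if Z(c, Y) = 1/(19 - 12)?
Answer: -146165072970/101760002383 ≈ -1.4364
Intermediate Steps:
Z(c, Y) = 1/7
1/((-259 + Z(10 - 1*9, 15)*(-340))/(-73690) - 198457/283359) = 1/((-259 + (1/7)*(-340))/(-73690) - 198457/283359) = 1/((-259 - 340/7)*(-1/73690) - 198457*1/283359) = 1/(-2153/7*(-1/73690) - 198457/283359) = 1/(2153/515830 - 198457/283359) = 1/(-101760002383/146165072970) = -146165072970/101760002383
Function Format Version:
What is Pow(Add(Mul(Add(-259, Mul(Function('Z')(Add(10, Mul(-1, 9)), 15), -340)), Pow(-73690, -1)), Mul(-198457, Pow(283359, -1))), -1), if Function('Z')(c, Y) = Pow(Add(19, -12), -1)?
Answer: Rational(-146165072970, 101760002383) ≈ -1.4364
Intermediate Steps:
Function('Z')(c, Y) = Rational(1, 7) (Function('Z')(c, Y) = Pow(7, -1) = Rational(1, 7))
Pow(Add(Mul(Add(-259, Mul(Function('Z')(Add(10, Mul(-1, 9)), 15), -340)), Pow(-73690, -1)), Mul(-198457, Pow(283359, -1))), -1) = Pow(Add(Mul(Add(-259, Mul(Rational(1, 7), -340)), Pow(-73690, -1)), Mul(-198457, Pow(283359, -1))), -1) = Pow(Add(Mul(Add(-259, Rational(-340, 7)), Rational(-1, 73690)), Mul(-198457, Rational(1, 283359))), -1) = Pow(Add(Mul(Rational(-2153, 7), Rational(-1, 73690)), Rational(-198457, 283359)), -1) = Pow(Add(Rational(2153, 515830), Rational(-198457, 283359)), -1) = Pow(Rational(-101760002383, 146165072970), -1) = Rational(-146165072970, 101760002383)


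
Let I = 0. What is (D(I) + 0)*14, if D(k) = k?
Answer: 0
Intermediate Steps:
(D(I) + 0)*14 = (0 + 0)*14 = 0*14 = 0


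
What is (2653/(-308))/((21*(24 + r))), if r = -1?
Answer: -379/21252 ≈ -0.017834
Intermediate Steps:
(2653/(-308))/((21*(24 + r))) = (2653/(-308))/((21*(24 - 1))) = (2653*(-1/308))/((21*23)) = -379/44/483 = -379/44*1/483 = -379/21252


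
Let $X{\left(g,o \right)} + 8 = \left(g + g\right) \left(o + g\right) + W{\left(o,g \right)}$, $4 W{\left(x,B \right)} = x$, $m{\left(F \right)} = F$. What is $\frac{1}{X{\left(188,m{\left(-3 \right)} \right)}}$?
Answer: $\frac{4}{278205} \approx 1.4378 \cdot 10^{-5}$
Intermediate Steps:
$W{\left(x,B \right)} = \frac{x}{4}$
$X{\left(g,o \right)} = -8 + \frac{o}{4} + 2 g \left(g + o\right)$ ($X{\left(g,o \right)} = -8 + \left(\left(g + g\right) \left(o + g\right) + \frac{o}{4}\right) = -8 + \left(2 g \left(g + o\right) + \frac{o}{4}\right) = -8 + \left(\frac{o}{4} + 2 g \left(g + o\right)\right) = -8 + \frac{o}{4} + 2 g \left(g + o\right)$)
$\frac{1}{X{\left(188,m{\left(-3 \right)} \right)}} = \frac{1}{-8 + 2 \cdot 188^{2} + \frac{1}{4} \left(-3\right) + 2 \cdot 188 \left(-3\right)} = \frac{1}{-8 + 2 \cdot 35344 - \frac{3}{4} - 1128} = \frac{1}{-8 + 70688 - \frac{3}{4} - 1128} = \frac{1}{\frac{278205}{4}} = \frac{4}{278205}$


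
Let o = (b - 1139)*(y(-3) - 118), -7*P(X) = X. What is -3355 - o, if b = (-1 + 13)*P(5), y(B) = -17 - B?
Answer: -1083841/7 ≈ -1.5483e+5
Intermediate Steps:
P(X) = -X/7
b = -60/7 (b = (-1 + 13)*(-1/7*5) = 12*(-5/7) = -60/7 ≈ -8.5714)
o = 1060356/7 (o = (-60/7 - 1139)*((-17 - 1*(-3)) - 118) = -8033*((-17 + 3) - 118)/7 = -8033*(-14 - 118)/7 = -8033/7*(-132) = 1060356/7 ≈ 1.5148e+5)
-3355 - o = -3355 - 1*1060356/7 = -3355 - 1060356/7 = -1083841/7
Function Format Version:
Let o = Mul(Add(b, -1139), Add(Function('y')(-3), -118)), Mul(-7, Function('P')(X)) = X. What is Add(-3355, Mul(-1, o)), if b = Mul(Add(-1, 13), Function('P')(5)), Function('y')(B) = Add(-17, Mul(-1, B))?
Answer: Rational(-1083841, 7) ≈ -1.5483e+5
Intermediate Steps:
Function('P')(X) = Mul(Rational(-1, 7), X)
b = Rational(-60, 7) (b = Mul(Add(-1, 13), Mul(Rational(-1, 7), 5)) = Mul(12, Rational(-5, 7)) = Rational(-60, 7) ≈ -8.5714)
o = Rational(1060356, 7) (o = Mul(Add(Rational(-60, 7), -1139), Add(Add(-17, Mul(-1, -3)), -118)) = Mul(Rational(-8033, 7), Add(Add(-17, 3), -118)) = Mul(Rational(-8033, 7), Add(-14, -118)) = Mul(Rational(-8033, 7), -132) = Rational(1060356, 7) ≈ 1.5148e+5)
Add(-3355, Mul(-1, o)) = Add(-3355, Mul(-1, Rational(1060356, 7))) = Add(-3355, Rational(-1060356, 7)) = Rational(-1083841, 7)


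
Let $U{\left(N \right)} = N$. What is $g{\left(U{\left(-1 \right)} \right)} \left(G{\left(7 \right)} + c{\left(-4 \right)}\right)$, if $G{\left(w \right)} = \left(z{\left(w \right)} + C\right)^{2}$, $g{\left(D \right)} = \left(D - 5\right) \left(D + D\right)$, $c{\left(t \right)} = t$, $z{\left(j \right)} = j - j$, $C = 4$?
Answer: $144$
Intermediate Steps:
$z{\left(j \right)} = 0$
$g{\left(D \right)} = 2 D \left(-5 + D\right)$ ($g{\left(D \right)} = \left(-5 + D\right) 2 D = 2 D \left(-5 + D\right)$)
$G{\left(w \right)} = 16$ ($G{\left(w \right)} = \left(0 + 4\right)^{2} = 4^{2} = 16$)
$g{\left(U{\left(-1 \right)} \right)} \left(G{\left(7 \right)} + c{\left(-4 \right)}\right) = 2 \left(-1\right) \left(-5 - 1\right) \left(16 - 4\right) = 2 \left(-1\right) \left(-6\right) 12 = 12 \cdot 12 = 144$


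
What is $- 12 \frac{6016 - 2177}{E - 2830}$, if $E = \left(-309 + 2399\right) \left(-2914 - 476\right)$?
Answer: $\frac{23034}{3543965} \approx 0.0064995$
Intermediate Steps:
$E = -7085100$ ($E = 2090 \left(-3390\right) = -7085100$)
$- 12 \frac{6016 - 2177}{E - 2830} = - 12 \frac{6016 - 2177}{-7085100 - 2830} = - 12 \frac{3839}{-7087930} = - 12 \cdot 3839 \left(- \frac{1}{7087930}\right) = \left(-12\right) \left(- \frac{3839}{7087930}\right) = \frac{23034}{3543965}$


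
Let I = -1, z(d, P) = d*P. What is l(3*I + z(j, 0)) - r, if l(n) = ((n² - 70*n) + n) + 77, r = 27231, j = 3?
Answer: -26938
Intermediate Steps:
z(d, P) = P*d
l(n) = 77 + n² - 69*n (l(n) = (n² - 69*n) + 77 = 77 + n² - 69*n)
l(3*I + z(j, 0)) - r = (77 + (3*(-1) + 0*3)² - 69*(3*(-1) + 0*3)) - 1*27231 = (77 + (-3 + 0)² - 69*(-3 + 0)) - 27231 = (77 + (-3)² - 69*(-3)) - 27231 = (77 + 9 + 207) - 27231 = 293 - 27231 = -26938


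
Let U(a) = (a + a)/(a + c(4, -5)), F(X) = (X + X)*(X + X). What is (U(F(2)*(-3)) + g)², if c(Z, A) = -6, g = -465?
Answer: 17380561/81 ≈ 2.1457e+5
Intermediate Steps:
F(X) = 4*X² (F(X) = (2*X)*(2*X) = 4*X²)
U(a) = 2*a/(-6 + a) (U(a) = (a + a)/(a - 6) = (2*a)/(-6 + a) = 2*a/(-6 + a))
(U(F(2)*(-3)) + g)² = (2*((4*2²)*(-3))/(-6 + (4*2²)*(-3)) - 465)² = (2*((4*4)*(-3))/(-6 + (4*4)*(-3)) - 465)² = (2*(16*(-3))/(-6 + 16*(-3)) - 465)² = (2*(-48)/(-6 - 48) - 465)² = (2*(-48)/(-54) - 465)² = (2*(-48)*(-1/54) - 465)² = (16/9 - 465)² = (-4169/9)² = 17380561/81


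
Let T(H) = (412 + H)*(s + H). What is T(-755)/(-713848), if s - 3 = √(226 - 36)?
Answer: -32242/89231 + 343*√190/713848 ≈ -0.35471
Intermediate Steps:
s = 3 + √190 (s = 3 + √(226 - 36) = 3 + √190 ≈ 16.784)
T(H) = (412 + H)*(3 + H + √190) (T(H) = (412 + H)*((3 + √190) + H) = (412 + H)*(3 + H + √190))
T(-755)/(-713848) = (1236 + (-755)² + 412*√190 + 415*(-755) - 755*√190)/(-713848) = (1236 + 570025 + 412*√190 - 313325 - 755*√190)*(-1/713848) = (257936 - 343*√190)*(-1/713848) = -32242/89231 + 343*√190/713848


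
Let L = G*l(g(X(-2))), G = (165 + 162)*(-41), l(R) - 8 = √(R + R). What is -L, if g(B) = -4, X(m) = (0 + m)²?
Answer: 107256 + 26814*I*√2 ≈ 1.0726e+5 + 37921.0*I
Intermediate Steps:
X(m) = m²
l(R) = 8 + √2*√R (l(R) = 8 + √(R + R) = 8 + √(2*R) = 8 + √2*√R)
G = -13407 (G = 327*(-41) = -13407)
L = -107256 - 26814*I*√2 (L = -13407*(8 + √2*√(-4)) = -13407*(8 + √2*(2*I)) = -13407*(8 + 2*I*√2) = -107256 - 26814*I*√2 ≈ -1.0726e+5 - 37921.0*I)
-L = -(-107256 - 26814*I*√2) = 107256 + 26814*I*√2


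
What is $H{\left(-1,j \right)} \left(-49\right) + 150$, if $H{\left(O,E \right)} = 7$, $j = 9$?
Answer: $-193$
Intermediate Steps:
$H{\left(-1,j \right)} \left(-49\right) + 150 = 7 \left(-49\right) + 150 = -343 + 150 = -193$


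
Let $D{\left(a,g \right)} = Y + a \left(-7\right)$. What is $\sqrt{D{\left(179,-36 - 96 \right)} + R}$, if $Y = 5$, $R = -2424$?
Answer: $6 i \sqrt{102} \approx 60.597 i$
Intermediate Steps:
$D{\left(a,g \right)} = 5 - 7 a$ ($D{\left(a,g \right)} = 5 + a \left(-7\right) = 5 - 7 a$)
$\sqrt{D{\left(179,-36 - 96 \right)} + R} = \sqrt{\left(5 - 1253\right) - 2424} = \sqrt{-1248 - 2424} = \sqrt{-3672} = 6 i \sqrt{102}$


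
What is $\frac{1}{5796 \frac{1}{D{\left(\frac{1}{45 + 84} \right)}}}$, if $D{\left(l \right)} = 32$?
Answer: $\frac{8}{1449} \approx 0.0055211$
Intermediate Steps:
$\frac{1}{5796 \frac{1}{D{\left(\frac{1}{45 + 84} \right)}}} = \frac{1}{5796 \cdot \frac{1}{32}} = \frac{1}{\frac{1449}{8}} = \frac{8}{1449}$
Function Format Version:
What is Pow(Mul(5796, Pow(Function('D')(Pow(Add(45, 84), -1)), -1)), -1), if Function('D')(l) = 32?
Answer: Rational(8, 1449) ≈ 0.0055211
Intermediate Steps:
Pow(Mul(5796, Pow(Function('D')(Pow(Add(45, 84), -1)), -1)), -1) = Pow(Mul(5796, Pow(32, -1)), -1) = Pow(Mul(5796, Rational(1, 32)), -1) = Pow(Rational(1449, 8), -1) = Rational(8, 1449)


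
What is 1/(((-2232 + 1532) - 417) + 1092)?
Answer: -1/25 ≈ -0.040000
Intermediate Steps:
1/(((-2232 + 1532) - 417) + 1092) = 1/((-700 - 417) + 1092) = 1/(-1117 + 1092) = 1/(-25) = -1/25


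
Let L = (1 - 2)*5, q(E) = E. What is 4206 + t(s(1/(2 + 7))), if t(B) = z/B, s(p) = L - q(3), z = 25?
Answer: 33623/8 ≈ 4202.9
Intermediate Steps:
L = -5 (L = -1*5 = -5)
s(p) = -8 (s(p) = -5 - 1*3 = -5 - 3 = -8)
t(B) = 25/B
4206 + t(s(1/(2 + 7))) = 4206 + 25/(-8) = 4206 + 25*(-1/8) = 4206 - 25/8 = 33623/8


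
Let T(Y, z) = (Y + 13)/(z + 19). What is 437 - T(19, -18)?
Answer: 405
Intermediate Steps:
T(Y, z) = (13 + Y)/(19 + z)
437 - T(19, -18) = 437 - (13 + 19)/(19 - 18) = 437 - 32/1 = 437 - 32 = 405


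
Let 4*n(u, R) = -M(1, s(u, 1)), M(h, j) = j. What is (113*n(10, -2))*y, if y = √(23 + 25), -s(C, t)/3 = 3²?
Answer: 3051*√3 ≈ 5284.5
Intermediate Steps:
s(C, t) = -27 (s(C, t) = -3*3² = -3*9 = -27)
n(u, R) = 27/4 (n(u, R) = (-1*(-27))/4 = (¼)*27 = 27/4)
y = 4*√3 (y = √48 = 4*√3 ≈ 6.9282)
(113*n(10, -2))*y = (113*(27/4))*(4*√3) = 3051*(4*√3)/4 = 3051*√3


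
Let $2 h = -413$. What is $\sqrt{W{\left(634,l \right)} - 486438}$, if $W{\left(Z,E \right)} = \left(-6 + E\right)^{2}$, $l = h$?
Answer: $\frac{7 i \sqrt{36023}}{2} \approx 664.29 i$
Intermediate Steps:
$h = - \frac{413}{2}$ ($h = \frac{1}{2} \left(-413\right) = - \frac{413}{2} \approx -206.5$)
$l = - \frac{413}{2} \approx -206.5$
$\sqrt{W{\left(634,l \right)} - 486438} = \sqrt{\left(-6 - \frac{413}{2}\right)^{2} - 486438} = \sqrt{\left(- \frac{425}{2}\right)^{2} - 486438} = \sqrt{\frac{180625}{4} - 486438} = \sqrt{- \frac{1765127}{4}} = \frac{7 i \sqrt{36023}}{2}$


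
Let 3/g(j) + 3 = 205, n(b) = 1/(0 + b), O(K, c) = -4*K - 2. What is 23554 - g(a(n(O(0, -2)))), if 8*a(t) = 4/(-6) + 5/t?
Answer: 4757905/202 ≈ 23554.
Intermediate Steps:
O(K, c) = -2 - 4*K
n(b) = 1/b
a(t) = -1/12 + 5/(8*t) (a(t) = (4/(-6) + 5/t)/8 = (4*(-⅙) + 5/t)/8 = (-⅔ + 5/t)/8 = -1/12 + 5/(8*t))
g(j) = 3/202 (g(j) = 3/(-3 + 205) = 3/202)
23554 - g(a(n(O(0, -2)))) = 23554 - 1*3/202 = 23554 - 3/202 = 4757905/202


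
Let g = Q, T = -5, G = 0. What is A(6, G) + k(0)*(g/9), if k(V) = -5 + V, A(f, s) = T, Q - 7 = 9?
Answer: -125/9 ≈ -13.889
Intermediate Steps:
Q = 16 (Q = 7 + 9 = 16)
A(f, s) = -5
g = 16
A(6, G) + k(0)*(g/9) = -5 + (-5 + 0)*(16/9) = -5 - 80/9 = -125/9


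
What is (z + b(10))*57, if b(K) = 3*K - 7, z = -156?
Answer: -7581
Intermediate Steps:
b(K) = -7 + 3*K
(z + b(10))*57 = (-156 + (-7 + 3*10))*57 = (-156 + (-7 + 30))*57 = (-156 + 23)*57 = -133*57 = -7581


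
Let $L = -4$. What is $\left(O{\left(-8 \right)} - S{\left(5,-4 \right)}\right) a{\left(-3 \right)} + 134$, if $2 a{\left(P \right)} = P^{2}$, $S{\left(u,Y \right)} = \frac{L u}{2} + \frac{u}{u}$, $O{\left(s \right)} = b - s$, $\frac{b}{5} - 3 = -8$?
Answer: $98$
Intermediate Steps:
$b = -25$ ($b = 15 + 5 \left(-8\right) = 15 - 40 = -25$)
$O{\left(s \right)} = -25 - s$
$S{\left(u,Y \right)} = 1 - 2 u$ ($S{\left(u,Y \right)} = \frac{\left(-4\right) u}{2} + \frac{u}{u} = - 4 u \frac{1}{2} + 1 = - 2 u + 1 = 1 - 2 u$)
$a{\left(P \right)} = \frac{P^{2}}{2}$
$\left(O{\left(-8 \right)} - S{\left(5,-4 \right)}\right) a{\left(-3 \right)} + 134 = \left(\left(-25 - -8\right) - \left(1 - 10\right)\right) \frac{\left(-3\right)^{2}}{2} + 134 = \left(\left(-25 + 8\right) - \left(1 - 10\right)\right) \frac{1}{2} \cdot 9 + 134 = \left(-17 - -9\right) \frac{9}{2} + 134 = \left(-17 + 9\right) \frac{9}{2} + 134 = \left(-8\right) \frac{9}{2} + 134 = -36 + 134 = 98$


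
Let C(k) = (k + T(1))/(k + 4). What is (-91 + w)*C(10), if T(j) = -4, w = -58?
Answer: -447/7 ≈ -63.857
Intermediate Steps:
C(k) = (-4 + k)/(4 + k) (C(k) = (k - 4)/(k + 4) = (-4 + k)/(4 + k))
(-91 + w)*C(10) = (-91 - 58)*((-4 + 10)/(4 + 10)) = -149*6/14 = -149*3/7 = -447/7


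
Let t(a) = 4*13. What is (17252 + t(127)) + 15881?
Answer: 33185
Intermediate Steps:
t(a) = 52
(17252 + t(127)) + 15881 = (17252 + 52) + 15881 = 17304 + 15881 = 33185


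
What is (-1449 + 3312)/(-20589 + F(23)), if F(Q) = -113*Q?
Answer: -1863/23188 ≈ -0.080343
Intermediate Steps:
(-1449 + 3312)/(-20589 + F(23)) = (-1449 + 3312)/(-20589 - 113*23) = 1863/(-20589 - 2599) = 1863/(-23188) = 1863*(-1/23188) = -1863/23188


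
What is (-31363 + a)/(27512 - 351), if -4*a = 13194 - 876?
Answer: -68885/54322 ≈ -1.2681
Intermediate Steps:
a = -6159/2 (a = -(13194 - 876)/4 = -1/4*12318 = -6159/2 ≈ -3079.5)
(-31363 + a)/(27512 - 351) = (-31363 - 6159/2)/(27512 - 351) = -68885/2/27161 = -68885/2*1/27161 = -68885/54322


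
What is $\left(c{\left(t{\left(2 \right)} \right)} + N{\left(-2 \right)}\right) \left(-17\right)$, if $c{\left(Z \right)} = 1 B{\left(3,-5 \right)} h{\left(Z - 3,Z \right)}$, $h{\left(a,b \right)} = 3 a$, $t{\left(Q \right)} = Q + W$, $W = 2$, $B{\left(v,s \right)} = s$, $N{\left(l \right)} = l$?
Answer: $289$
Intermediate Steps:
$t{\left(Q \right)} = 2 + Q$ ($t{\left(Q \right)} = Q + 2 = 2 + Q$)
$c{\left(Z \right)} = 45 - 15 Z$ ($c{\left(Z \right)} = 1 \left(-5\right) 3 \left(Z - 3\right) = - 5 \cdot 3 \left(Z - 3\right) = - 5 \cdot 3 \left(-3 + Z\right) = - 5 \left(-9 + 3 Z\right) = 45 - 15 Z$)
$\left(c{\left(t{\left(2 \right)} \right)} + N{\left(-2 \right)}\right) \left(-17\right) = \left(\left(45 - 15 \left(2 + 2\right)\right) - 2\right) \left(-17\right) = \left(\left(45 - 60\right) - 2\right) \left(-17\right) = \left(-15 - 2\right) \left(-17\right) = \left(-17\right) \left(-17\right) = 289$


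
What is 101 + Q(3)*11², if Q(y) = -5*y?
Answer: -1714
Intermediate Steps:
101 + Q(3)*11² = 101 - 5*3*11² = 101 - 15*121 = 101 - 1815 = -1714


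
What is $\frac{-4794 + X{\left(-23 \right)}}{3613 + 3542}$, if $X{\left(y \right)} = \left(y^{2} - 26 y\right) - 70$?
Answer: $- \frac{3737}{7155} \approx -0.52229$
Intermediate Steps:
$X{\left(y \right)} = -70 + y^{2} - 26 y$
$\frac{-4794 + X{\left(-23 \right)}}{3613 + 3542} = \frac{-4794 - \left(-528 - 529\right)}{3613 + 3542} = \frac{-4794 + \left(-70 + 529 + 598\right)}{7155} = \left(-4794 + 1057\right) \frac{1}{7155} = \left(-3737\right) \frac{1}{7155} = - \frac{3737}{7155}$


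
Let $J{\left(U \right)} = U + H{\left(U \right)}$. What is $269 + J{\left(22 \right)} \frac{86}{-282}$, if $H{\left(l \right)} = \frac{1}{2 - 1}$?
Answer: $\frac{36940}{141} \approx 261.99$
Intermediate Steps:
$H{\left(l \right)} = 1$ ($H{\left(l \right)} = 1^{-1} = 1$)
$J{\left(U \right)} = 1 + U$ ($J{\left(U \right)} = U + 1 = 1 + U$)
$269 + J{\left(22 \right)} \frac{86}{-282} = 269 + \left(1 + 22\right) \frac{86}{-282} = 269 + 23 \cdot 86 \left(- \frac{1}{282}\right) = 269 + 23 \left(- \frac{43}{141}\right) = 269 - \frac{989}{141} = \frac{36940}{141}$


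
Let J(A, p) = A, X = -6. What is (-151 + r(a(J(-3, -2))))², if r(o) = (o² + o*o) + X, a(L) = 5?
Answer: 11449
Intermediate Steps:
r(o) = -6 + 2*o² (r(o) = (o² + o*o) - 6 = (o² + o²) - 6 = 2*o² - 6 = -6 + 2*o²)
(-151 + r(a(J(-3, -2))))² = (-151 + (-6 + 2*5²))² = (-151 + (-6 + 2*25))² = (-151 + (-6 + 50))² = (-151 + 44)² = (-107)² = 11449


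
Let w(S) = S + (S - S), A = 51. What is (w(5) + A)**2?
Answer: 3136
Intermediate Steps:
w(S) = S (w(S) = S + 0 = S)
(w(5) + A)**2 = (5 + 51)**2 = 56**2 = 3136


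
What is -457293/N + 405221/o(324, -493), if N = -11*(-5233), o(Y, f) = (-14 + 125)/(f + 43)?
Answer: -3498877383291/2129831 ≈ -1.6428e+6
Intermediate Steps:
o(Y, f) = 111/(43 + f)
N = 57563
-457293/N + 405221/o(324, -493) = -457293/57563 + 405221/((111/(43 - 493))) = -457293*1/57563 + 405221/((111/(-450))) = -457293/57563 + 405221/((111*(-1/450))) = -457293/57563 + 405221/(-37/150) = -457293/57563 + 405221*(-150/37) = -457293/57563 - 60783150/37 = -3498877383291/2129831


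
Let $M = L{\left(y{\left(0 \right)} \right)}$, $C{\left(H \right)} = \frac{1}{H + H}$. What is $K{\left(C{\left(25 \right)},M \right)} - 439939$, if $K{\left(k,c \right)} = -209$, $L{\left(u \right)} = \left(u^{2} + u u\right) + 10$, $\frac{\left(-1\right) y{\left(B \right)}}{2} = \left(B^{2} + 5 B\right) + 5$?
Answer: $-440148$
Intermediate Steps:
$y{\left(B \right)} = -10 - 10 B - 2 B^{2}$ ($y{\left(B \right)} = - 2 \left(\left(B^{2} + 5 B\right) + 5\right) = - 2 \left(5 + B^{2} + 5 B\right) = -10 - 10 B - 2 B^{2}$)
$L{\left(u \right)} = 10 + 2 u^{2}$ ($L{\left(u \right)} = \left(u^{2} + u^{2}\right) + 10 = 2 u^{2} + 10 = 10 + 2 u^{2}$)
$C{\left(H \right)} = \frac{1}{2 H}$
$M = 210$ ($M = 10 + 2 \left(-10 - 0 - 2 \cdot 0^{2}\right)^{2} = 10 + 2 \left(-10 + 0 - 0\right)^{2} = 10 + 2 \left(-10 + 0 + 0\right)^{2} = 10 + 2 \left(-10\right)^{2} = 10 + 2 \cdot 100 = 10 + 200 = 210$)
$K{\left(C{\left(25 \right)},M \right)} - 439939 = -209 - 439939 = -440148$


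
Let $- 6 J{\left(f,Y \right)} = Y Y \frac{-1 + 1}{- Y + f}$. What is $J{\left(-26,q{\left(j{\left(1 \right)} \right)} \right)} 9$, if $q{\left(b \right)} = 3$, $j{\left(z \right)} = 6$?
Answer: $0$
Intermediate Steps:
$J{\left(f,Y \right)} = 0$ ($J{\left(f,Y \right)} = - \frac{Y Y \frac{-1 + 1}{- Y + f}}{6} = - \frac{Y^{2} \frac{0}{f - Y}}{6} = - \frac{Y^{2} \cdot 0}{6} = \left(- \frac{1}{6}\right) 0 = 0$)
$J{\left(-26,q{\left(j{\left(1 \right)} \right)} \right)} 9 = 0 \cdot 9 = 0$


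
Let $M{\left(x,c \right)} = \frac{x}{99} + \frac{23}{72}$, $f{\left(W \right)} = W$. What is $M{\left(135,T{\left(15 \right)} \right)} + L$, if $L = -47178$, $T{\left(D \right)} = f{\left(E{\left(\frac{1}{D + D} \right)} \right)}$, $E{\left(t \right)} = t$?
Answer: $- \frac{37363643}{792} \approx -47176.0$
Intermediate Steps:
$T{\left(D \right)} = \frac{1}{2 D}$ ($T{\left(D \right)} = \frac{1}{D + D} = \frac{1}{2 D}$)
$M{\left(x,c \right)} = \frac{23}{72} + \frac{x}{99}$ ($M{\left(x,c \right)} = x \frac{1}{99} + 23 \cdot \frac{1}{72} = \frac{x}{99} + \frac{23}{72} = \frac{23}{72} + \frac{x}{99}$)
$M{\left(135,T{\left(15 \right)} \right)} + L = \left(\frac{23}{72} + \frac{1}{99} \cdot 135\right) - 47178 = \left(\frac{23}{72} + \frac{15}{11}\right) - 47178 = \frac{1333}{792} - 47178 = - \frac{37363643}{792}$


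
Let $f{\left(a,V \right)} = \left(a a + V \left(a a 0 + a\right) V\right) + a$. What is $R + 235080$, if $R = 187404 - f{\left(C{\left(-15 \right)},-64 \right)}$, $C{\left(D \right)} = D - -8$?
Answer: $451114$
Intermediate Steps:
$C{\left(D \right)} = 8 + D$ ($C{\left(D \right)} = D + 8 = 8 + D$)
$f{\left(a,V \right)} = a + a^{2} + a V^{2}$ ($f{\left(a,V \right)} = \left(a^{2} + V \left(a^{2} \cdot 0 + a\right) V\right) + a = \left(a^{2} + V \left(0 + a\right) V\right) + a = \left(a^{2} + V a V\right) + a = \left(a^{2} + a V^{2}\right) + a = a + a^{2} + a V^{2}$)
$R = 216034$ ($R = 187404 - \left(8 - 15\right) \left(1 + \left(8 - 15\right) + \left(-64\right)^{2}\right) = 187404 - - 7 \left(1 - 7 + 4096\right) = 187404 - \left(-7\right) 4090 = 187404 - -28630 = 187404 + 28630 = 216034$)
$R + 235080 = 216034 + 235080 = 451114$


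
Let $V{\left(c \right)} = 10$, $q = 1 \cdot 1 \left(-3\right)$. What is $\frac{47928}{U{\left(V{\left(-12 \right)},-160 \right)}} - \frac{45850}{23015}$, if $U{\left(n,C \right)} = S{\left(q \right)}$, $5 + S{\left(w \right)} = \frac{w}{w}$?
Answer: $- \frac{55162316}{4603} \approx -11984.0$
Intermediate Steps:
$q = -3$ ($q = 1 \left(-3\right) = -3$)
$S{\left(w \right)} = -4$ ($S{\left(w \right)} = -5 + \frac{w}{w} = -5 + 1 = -4$)
$U{\left(n,C \right)} = -4$
$\frac{47928}{U{\left(V{\left(-12 \right)},-160 \right)}} - \frac{45850}{23015} = \frac{47928}{-4} - \frac{45850}{23015} = 47928 \left(- \frac{1}{4}\right) - \frac{9170}{4603} = -11982 - \frac{9170}{4603} = - \frac{55162316}{4603}$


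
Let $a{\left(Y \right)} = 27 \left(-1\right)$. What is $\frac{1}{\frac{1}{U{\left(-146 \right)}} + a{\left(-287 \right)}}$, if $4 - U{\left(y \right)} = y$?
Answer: $- \frac{150}{4049} \approx -0.037046$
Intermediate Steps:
$U{\left(y \right)} = 4 - y$
$a{\left(Y \right)} = -27$
$\frac{1}{\frac{1}{U{\left(-146 \right)}} + a{\left(-287 \right)}} = \frac{1}{\frac{1}{4 - -146} - 27} = \frac{1}{\frac{1}{4 + 146} - 27} = \frac{1}{\frac{1}{150} - 27} = \frac{1}{- \frac{4049}{150}} = - \frac{150}{4049}$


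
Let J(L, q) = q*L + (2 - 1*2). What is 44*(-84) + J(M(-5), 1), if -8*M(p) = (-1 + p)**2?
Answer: -7401/2 ≈ -3700.5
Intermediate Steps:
M(p) = -(-1 + p)**2/8
J(L, q) = L*q (J(L, q) = L*q + (2 - 2) = L*q + 0 = L*q)
44*(-84) + J(M(-5), 1) = 44*(-84) - (-1 - 5)**2/8*1 = -3696 - 1/8*(-6)**2*1 = -3696 - 1/8*36*1 = -3696 - 9/2*1 = -3696 - 9/2 = -7401/2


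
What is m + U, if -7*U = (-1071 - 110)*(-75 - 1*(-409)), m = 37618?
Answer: 657780/7 ≈ 93969.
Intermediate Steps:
U = 394454/7 (U = -(-1071 - 110)*(-75 - 1*(-409))/7 = -(-1181)*(-75 + 409)/7 = -(-1181)*334/7 = -⅐*(-394454) = 394454/7 ≈ 56351.)
m + U = 37618 + 394454/7 = 657780/7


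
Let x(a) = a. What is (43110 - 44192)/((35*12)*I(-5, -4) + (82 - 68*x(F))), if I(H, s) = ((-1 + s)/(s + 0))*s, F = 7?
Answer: 541/1247 ≈ 0.43384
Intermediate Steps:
I(H, s) = -1 + s (I(H, s) = ((-1 + s)/s)*s = -1 + s)
(43110 - 44192)/((35*12)*I(-5, -4) + (82 - 68*x(F))) = (43110 - 44192)/((35*12)*(-1 - 4) + (82 - 68*7)) = -1082/(420*(-5) + (82 - 476)) = -1082/(-2100 - 394) = -1082/(-2494) = -1082*(-1/2494) = 541/1247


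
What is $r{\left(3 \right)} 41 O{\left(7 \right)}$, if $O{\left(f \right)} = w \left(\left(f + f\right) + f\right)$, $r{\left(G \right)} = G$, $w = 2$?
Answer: $5166$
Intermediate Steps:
$O{\left(f \right)} = 6 f$ ($O{\left(f \right)} = 2 \left(\left(f + f\right) + f\right) = 2 \left(2 f + f\right) = 2 \cdot 3 f = 6 f$)
$r{\left(3 \right)} 41 O{\left(7 \right)} = 3 \cdot 41 \cdot 6 \cdot 7 = 123 \cdot 42 = 5166$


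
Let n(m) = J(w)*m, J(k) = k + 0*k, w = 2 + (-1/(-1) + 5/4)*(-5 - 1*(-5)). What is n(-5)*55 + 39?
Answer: -511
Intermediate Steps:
w = 2 (w = 2 + (-1*(-1) + 5*(¼))*(-5 + 5) = 2 + (1 + 5/4)*0 = 2 + (9/4)*0 = 2 + 0 = 2)
J(k) = k (J(k) = k + 0 = k)
n(m) = 2*m
n(-5)*55 + 39 = (2*(-5))*55 + 39 = -10*55 + 39 = -550 + 39 = -511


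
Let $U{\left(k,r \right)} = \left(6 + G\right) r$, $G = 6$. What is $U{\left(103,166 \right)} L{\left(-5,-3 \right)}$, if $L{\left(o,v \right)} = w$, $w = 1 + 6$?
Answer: $13944$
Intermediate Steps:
$w = 7$
$L{\left(o,v \right)} = 7$
$U{\left(k,r \right)} = 12 r$ ($U{\left(k,r \right)} = \left(6 + 6\right) r = 12 r$)
$U{\left(103,166 \right)} L{\left(-5,-3 \right)} = 12 \cdot 166 \cdot 7 = 1992 \cdot 7 = 13944$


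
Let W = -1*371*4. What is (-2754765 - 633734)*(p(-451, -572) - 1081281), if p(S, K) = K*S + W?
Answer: 2794810255707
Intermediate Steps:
W = -1484 (W = -371*4 = -1484)
p(S, K) = -1484 + K*S (p(S, K) = K*S - 1484 = -1484 + K*S)
(-2754765 - 633734)*(p(-451, -572) - 1081281) = (-2754765 - 633734)*((-1484 - 572*(-451)) - 1081281) = -3388499*((-1484 + 257972) - 1081281) = -3388499*(256488 - 1081281) = -3388499*(-824793) = 2794810255707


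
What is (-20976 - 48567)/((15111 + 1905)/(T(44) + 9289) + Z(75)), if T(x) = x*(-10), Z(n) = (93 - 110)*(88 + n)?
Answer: 615386007/24503563 ≈ 25.114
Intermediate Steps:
Z(n) = -1496 - 17*n (Z(n) = -17*(88 + n) = -1496 - 17*n)
T(x) = -10*x
(-20976 - 48567)/((15111 + 1905)/(T(44) + 9289) + Z(75)) = (-20976 - 48567)/((15111 + 1905)/(-10*44 + 9289) + (-1496 - 17*75)) = -69543/(17016/(-440 + 9289) + (-1496 - 1275)) = -69543/(17016/8849 - 2771) = -69543/(-24503563/8849) = -69543*(-8849/24503563) = 615386007/24503563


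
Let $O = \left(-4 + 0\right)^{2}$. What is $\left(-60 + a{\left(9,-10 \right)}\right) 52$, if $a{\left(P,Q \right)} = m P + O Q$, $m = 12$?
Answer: $-5824$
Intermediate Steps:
$O = 16$ ($O = \left(-4\right)^{2} = 16$)
$a{\left(P,Q \right)} = 12 P + 16 Q$
$\left(-60 + a{\left(9,-10 \right)}\right) 52 = \left(-60 + \left(12 \cdot 9 + 16 \left(-10\right)\right)\right) 52 = \left(-60 + \left(108 - 160\right)\right) 52 = \left(-60 - 52\right) 52 = \left(-112\right) 52 = -5824$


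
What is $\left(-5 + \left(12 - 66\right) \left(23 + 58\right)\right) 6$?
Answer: $-26274$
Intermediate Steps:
$\left(-5 + \left(12 - 66\right) \left(23 + 58\right)\right) 6 = \left(-5 - 4374\right) 6 = \left(-4379\right) 6 = -26274$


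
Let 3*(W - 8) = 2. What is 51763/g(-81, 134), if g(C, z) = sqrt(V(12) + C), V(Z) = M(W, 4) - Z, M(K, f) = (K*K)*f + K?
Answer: 155289*sqrt(1945)/1945 ≈ 3521.1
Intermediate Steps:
W = 26/3 (W = 8 + (1/3)*2 = 8 + 2/3 = 26/3 ≈ 8.6667)
M(K, f) = K + f*K**2 (M(K, f) = K**2*f + K = f*K**2 + K = K + f*K**2)
V(Z) = 2782/9 - Z (V(Z) = 26*(1 + (26/3)*4)/3 - Z = 26*(1 + 104/3)/3 - Z = (26/3)*(107/3) - Z = 2782/9 - Z)
g(C, z) = sqrt(2674/9 + C) (g(C, z) = sqrt((2782/9 - 1*12) + C) = sqrt((2782/9 - 12) + C) = sqrt(2674/9 + C))
51763/g(-81, 134) = 51763/((sqrt(2674 + 9*(-81))/3)) = 51763/((sqrt(2674 - 729)/3)) = 51763/((sqrt(1945)/3)) = 51763*(3*sqrt(1945)/1945) = 155289*sqrt(1945)/1945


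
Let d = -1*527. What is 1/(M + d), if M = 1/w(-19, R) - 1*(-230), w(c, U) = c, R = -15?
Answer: -19/5644 ≈ -0.0033664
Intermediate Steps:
d = -527
M = 4369/19 (M = 1/(-19) - 1*(-230) = -1/19 + 230 = 4369/19 ≈ 229.95)
1/(M + d) = 1/(4369/19 - 527) = 1/(-5644/19) = -19/5644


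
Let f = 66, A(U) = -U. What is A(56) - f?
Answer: -122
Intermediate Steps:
A(56) - f = -1*56 - 1*66 = -56 - 66 = -122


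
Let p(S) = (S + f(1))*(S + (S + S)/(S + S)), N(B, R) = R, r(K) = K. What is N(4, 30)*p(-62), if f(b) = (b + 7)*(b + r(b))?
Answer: 84180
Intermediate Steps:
f(b) = 2*b*(7 + b) (f(b) = (b + 7)*(b + b) = (7 + b)*(2*b) = 2*b*(7 + b))
p(S) = (1 + S)*(16 + S) (p(S) = (S + 2*1*(7 + 1))*(S + (S + S)/(S + S)) = (S + 2*1*8)*(S + (2*S)/((2*S))) = (S + 16)*(S + (2*S)*(1/(2*S))) = (16 + S)*(S + 1) = (16 + S)*(1 + S) = (1 + S)*(16 + S))
N(4, 30)*p(-62) = 30*(16 + (-62)² + 17*(-62)) = 30*(16 + 3844 - 1054) = 30*2806 = 84180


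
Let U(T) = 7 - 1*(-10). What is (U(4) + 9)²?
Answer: 676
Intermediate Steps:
U(T) = 17 (U(T) = 7 + 10 = 17)
(U(4) + 9)² = (17 + 9)² = 26² = 676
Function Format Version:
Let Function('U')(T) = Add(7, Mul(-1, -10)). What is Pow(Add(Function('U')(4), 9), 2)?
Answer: 676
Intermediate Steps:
Function('U')(T) = 17 (Function('U')(T) = Add(7, 10) = 17)
Pow(Add(Function('U')(4), 9), 2) = Pow(Add(17, 9), 2) = Pow(26, 2) = 676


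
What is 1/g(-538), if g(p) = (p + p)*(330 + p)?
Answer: 1/223808 ≈ 4.4681e-6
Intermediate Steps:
g(p) = 2*p*(330 + p) (g(p) = (2*p)*(330 + p) = 2*p*(330 + p))
1/g(-538) = 1/(2*(-538)*(330 - 538)) = 1/(2*(-538)*(-208)) = 1/223808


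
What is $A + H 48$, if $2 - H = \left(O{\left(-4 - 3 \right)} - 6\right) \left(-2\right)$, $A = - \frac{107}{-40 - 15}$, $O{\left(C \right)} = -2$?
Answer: $- \frac{36853}{55} \approx -670.05$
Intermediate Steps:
$A = \frac{107}{55}$ ($A = - \frac{107}{-40 - 15} = - \frac{107}{-55} = \left(-107\right) \left(- \frac{1}{55}\right) = \frac{107}{55} \approx 1.9455$)
$H = -14$ ($H = 2 - \left(-2 - 6\right) \left(-2\right) = 2 - \left(-8\right) \left(-2\right) = 2 - 16 = -14$)
$A + H 48 = \frac{107}{55} - 672 = - \frac{36853}{55}$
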